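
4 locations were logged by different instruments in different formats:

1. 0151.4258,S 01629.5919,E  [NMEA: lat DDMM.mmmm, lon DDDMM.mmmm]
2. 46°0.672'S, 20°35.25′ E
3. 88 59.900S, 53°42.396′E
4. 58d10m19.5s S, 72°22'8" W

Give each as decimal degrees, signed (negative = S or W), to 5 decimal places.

Point 1:
  Lat: split at 2 digits → 01° and 51.4258′; 1 + 51.4258/60 = 1.857097
  hemisphere S, so the sign is −
  λ: degrees = first 3 digits = 16, minutes = 29.5919; 16 + 29.5919/60 = 16.493198
  E ⇒ keep positive
Point 2:
  φ: 46 + 0.672/60 = 46.011200
  S → negative
  Lon: 20 + 35.25/60 = 20.587500
  E → positive
Point 3:
  Latitude: 88 + 59.9/60 = 88.998333
  S → negative
  Lon: 42.396′ = 0.706600°; total 53.706600
  E → positive
Point 4:
  Lat: 58 + 10/60 + 19.5/3600 = 58.172083
  hemisphere S, so the sign is −
  Lon: 22′ + 8″ = 22.13333′; 72 + 22.13333/60 = 72.368889
  W ⇒ negate

1. -1.85710, 16.49320
2. -46.01120, 20.58750
3. -88.99833, 53.70660
4. -58.17208, -72.36889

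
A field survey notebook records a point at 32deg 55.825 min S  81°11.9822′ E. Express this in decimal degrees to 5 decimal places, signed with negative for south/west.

φ: 32 + 55.825/60 = 32.930417
hemisphere S, so the sign is −
λ: 81 + 11.9822/60 = 81.199703
E ⇒ keep positive

-32.93042, 81.19970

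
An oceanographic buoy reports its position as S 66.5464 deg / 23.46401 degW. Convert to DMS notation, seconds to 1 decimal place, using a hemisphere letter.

φ: 0.546400° → 32.78400′; 0.78400 × 60 = 47.040″
Longitude: 0.464010° → 27.84060′; 0.84060 × 60 = 50.436″

66°32′47.0″ S, 23°27′50.4″ W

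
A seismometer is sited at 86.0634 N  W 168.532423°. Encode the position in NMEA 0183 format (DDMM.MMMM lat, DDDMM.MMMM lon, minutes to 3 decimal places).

8603.804,N / 16831.945,W

φ: minutes = (86.063400 − 86) × 60 = 3.80400
λ: fractional part 0.532423 → 31.94538 minutes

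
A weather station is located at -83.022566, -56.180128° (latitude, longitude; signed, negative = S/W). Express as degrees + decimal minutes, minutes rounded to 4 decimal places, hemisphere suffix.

83° 1.3540′ S, 56° 10.8077′ W

Latitude is negative → S; |value| = 83.022566
φ: fractional part 0.022566 → 1.353960 minutes
Longitude is negative → W; |value| = 56.180128
λ: 56° + 0.180128 × 60 = 56° 10.807680′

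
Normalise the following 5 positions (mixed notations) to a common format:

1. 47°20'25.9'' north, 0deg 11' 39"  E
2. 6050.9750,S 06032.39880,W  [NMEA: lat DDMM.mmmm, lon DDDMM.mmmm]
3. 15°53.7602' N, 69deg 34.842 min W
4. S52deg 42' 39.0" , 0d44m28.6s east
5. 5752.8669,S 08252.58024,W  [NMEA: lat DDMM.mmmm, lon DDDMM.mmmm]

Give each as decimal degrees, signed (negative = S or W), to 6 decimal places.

1. 47.340528, 0.194167
2. -60.849583, -60.539980
3. 15.896003, -69.580700
4. -52.710833, 0.741278
5. -57.881115, -82.876337

Point 1:
  φ: 20′ + 25.9″ = 20.43167′; 47 + 20.43167/60 = 47.3405278
  N ⇒ keep positive
  λ: 0 + 11/60 + 39/3600 = 0.1941667
  E ⇒ keep positive
Point 2:
  Latitude: degrees = first 2 digits = 60, minutes = 50.975; 60 + 50.975/60 = 60.8495833
  S → negative
  Longitude: split at 3 digits → 060° and 32.3988′; 60 + 32.3988/60 = 60.5399800
  W → negative
Point 3:
  φ: 53.7602′ = 0.896003°; total 15.8960033
  N → positive
  Longitude: 69 + 34.842/60 = 69.5807000
  W ⇒ negate
Point 4:
  Lat: 52° + 42/60 + 39/3600 = 52 + 0.700000 + 0.010833 = 52.7108333
  S → negative
  Lon: 0° + 44/60 + 28.6/3600 = 0 + 0.733333 + 0.007944 = 0.7412778
  E → positive
Point 5:
  Lat: split at 2 digits → 57° and 52.8669′; 57 + 52.8669/60 = 57.8811150
  hemisphere S, so the sign is −
  Longitude: degrees = first 3 digits = 82, minutes = 52.58024; 82 + 52.58024/60 = 82.8763373
  W → negative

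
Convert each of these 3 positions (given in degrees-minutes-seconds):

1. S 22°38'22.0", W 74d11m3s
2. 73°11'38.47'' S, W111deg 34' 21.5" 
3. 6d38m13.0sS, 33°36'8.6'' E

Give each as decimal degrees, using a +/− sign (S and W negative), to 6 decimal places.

Point 1:
  Lat: 22 + 38/60 + 22/3600 = 22.6394444
  hemisphere S, so the sign is −
  λ: 11′ + 3″ = 11.05000′; 74 + 11.05000/60 = 74.1841667
  W → negative
Point 2:
  φ: 73 + 11/60 + 38.47/3600 = 73.1940194
  S → negative
  Longitude: 111° + 34/60 + 21.5/3600 = 111 + 0.566667 + 0.005972 = 111.5726389
  hemisphere W, so the sign is −
Point 3:
  φ: 6 + 38/60 + 13/3600 = 6.6369444
  hemisphere S, so the sign is −
  Lon: 33° + 36/60 + 8.6/3600 = 33 + 0.600000 + 0.002389 = 33.6023889
  E → positive

1. -22.639444, -74.184167
2. -73.194019, -111.572639
3. -6.636944, 33.602389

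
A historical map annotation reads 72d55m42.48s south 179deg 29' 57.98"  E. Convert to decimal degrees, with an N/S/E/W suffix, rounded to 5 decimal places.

Latitude: 55′ + 42.48″ = 55.70800′; 72 + 55.70800/60 = 72.928467
Longitude: 179° + 29/60 + 57.98/3600 = 179 + 0.483333 + 0.016106 = 179.499439

72.92847° S, 179.49944° E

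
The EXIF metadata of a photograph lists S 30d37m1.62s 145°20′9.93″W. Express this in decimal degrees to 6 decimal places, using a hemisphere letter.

Lat: 37′ + 1.62″ = 37.02700′; 30 + 37.02700/60 = 30.6171167
Lon: 145° + 20/60 + 9.93/3600 = 145 + 0.333333 + 0.002758 = 145.3360917

30.617117° S, 145.336092° W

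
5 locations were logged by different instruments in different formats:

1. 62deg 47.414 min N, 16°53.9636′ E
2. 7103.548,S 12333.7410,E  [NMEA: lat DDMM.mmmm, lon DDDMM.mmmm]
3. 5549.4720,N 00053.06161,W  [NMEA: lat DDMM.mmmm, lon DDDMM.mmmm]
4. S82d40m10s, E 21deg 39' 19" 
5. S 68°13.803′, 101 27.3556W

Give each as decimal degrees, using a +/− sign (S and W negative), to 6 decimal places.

Point 1:
  Latitude: 62 + 47.414/60 = 62.7902333
  N ⇒ keep positive
  λ: 53.9636′ = 0.899393°; total 16.8993933
  E → positive
Point 2:
  Latitude: split at 2 digits → 71° and 3.548′; 71 + 3.548/60 = 71.0591333
  hemisphere S, so the sign is −
  λ: degrees = first 3 digits = 123, minutes = 33.741; 123 + 33.741/60 = 123.5623500
  E ⇒ keep positive
Point 3:
  φ: degrees = first 2 digits = 55, minutes = 49.472; 55 + 49.472/60 = 55.8245333
  N ⇒ keep positive
  λ: degrees = first 3 digits = 0, minutes = 53.06161; 0 + 53.06161/60 = 0.8843602
  W → negative
Point 4:
  Latitude: 40′ + 10″ = 40.16667′; 82 + 40.16667/60 = 82.6694444
  hemisphere S, so the sign is −
  Lon: 39′ + 19″ = 39.31667′; 21 + 39.31667/60 = 21.6552778
  E → positive
Point 5:
  φ: 68 + 13.803/60 = 68.2300500
  S ⇒ negate
  Lon: 101 + 27.3556/60 = 101.4559267
  W → negative

1. 62.790233, 16.899393
2. -71.059133, 123.562350
3. 55.824533, -0.884360
4. -82.669444, 21.655278
5. -68.230050, -101.455927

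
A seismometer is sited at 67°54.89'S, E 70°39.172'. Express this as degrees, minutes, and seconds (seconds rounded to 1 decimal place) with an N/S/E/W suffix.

Latitude: 54.89000′ → 54′ and 0.89000 × 60 = 53.400″
Longitude: 39.17200′ → 39′ and 0.17200 × 60 = 10.320″

67°54′53.4″ S, 70°39′10.3″ E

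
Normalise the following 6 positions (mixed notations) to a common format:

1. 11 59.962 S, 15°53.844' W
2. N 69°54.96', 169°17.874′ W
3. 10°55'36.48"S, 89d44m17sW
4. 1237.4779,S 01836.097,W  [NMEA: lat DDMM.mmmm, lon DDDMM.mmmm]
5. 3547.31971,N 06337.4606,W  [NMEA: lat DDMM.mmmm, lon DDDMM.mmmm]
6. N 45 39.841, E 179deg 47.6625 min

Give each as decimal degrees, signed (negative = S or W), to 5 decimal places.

1. -11.99937, -15.89740
2. 69.91600, -169.29790
3. -10.92680, -89.73806
4. -12.62463, -18.60162
5. 35.78866, -63.62434
6. 45.66402, 179.79438

Point 1:
  Lat: 11 + 59.962/60 = 11.999367
  S ⇒ negate
  Longitude: 53.844′ = 0.897400°; total 15.897400
  hemisphere W, so the sign is −
Point 2:
  φ: 54.96′ = 0.916000°; total 69.916000
  N → positive
  Longitude: 169 + 17.874/60 = 169.297900
  W ⇒ negate
Point 3:
  φ: 10 + 55/60 + 36.48/3600 = 10.926800
  S ⇒ negate
  Longitude: 89° + 44/60 + 17/3600 = 89 + 0.733333 + 0.004722 = 89.738056
  hemisphere W, so the sign is −
Point 4:
  Lat: split at 2 digits → 12° and 37.4779′; 12 + 37.4779/60 = 12.624632
  hemisphere S, so the sign is −
  λ: degrees = first 3 digits = 18, minutes = 36.097; 18 + 36.097/60 = 18.601617
  W → negative
Point 5:
  φ: split at 2 digits → 35° and 47.31971′; 35 + 47.31971/60 = 35.788662
  N ⇒ keep positive
  λ: degrees = first 3 digits = 63, minutes = 37.4606; 63 + 37.4606/60 = 63.624343
  W ⇒ negate
Point 6:
  Latitude: 39.841′ = 0.664017°; total 45.664017
  N ⇒ keep positive
  Lon: 179 + 47.6625/60 = 179.794375
  E ⇒ keep positive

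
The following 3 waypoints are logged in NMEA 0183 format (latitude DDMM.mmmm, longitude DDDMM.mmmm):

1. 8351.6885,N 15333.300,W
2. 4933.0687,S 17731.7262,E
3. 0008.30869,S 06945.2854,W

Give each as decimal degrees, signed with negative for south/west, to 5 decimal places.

Point 1:
  Lat: split at 2 digits → 83° and 51.6885′; 83 + 51.6885/60 = 83.861475
  N → positive
  λ: degrees = first 3 digits = 153, minutes = 33.3; 153 + 33.3/60 = 153.555000
  hemisphere W, so the sign is −
Point 2:
  Lat: split at 2 digits → 49° and 33.0687′; 49 + 33.0687/60 = 49.551145
  hemisphere S, so the sign is −
  Longitude: degrees = first 3 digits = 177, minutes = 31.7262; 177 + 31.7262/60 = 177.528770
  E → positive
Point 3:
  φ: split at 2 digits → 00° and 8.30869′; 0 + 8.30869/60 = 0.138478
  hemisphere S, so the sign is −
  Lon: degrees = first 3 digits = 69, minutes = 45.2854; 69 + 45.2854/60 = 69.754757
  hemisphere W, so the sign is −

1. 83.86148, -153.55500
2. -49.55115, 177.52877
3. -0.13848, -69.75476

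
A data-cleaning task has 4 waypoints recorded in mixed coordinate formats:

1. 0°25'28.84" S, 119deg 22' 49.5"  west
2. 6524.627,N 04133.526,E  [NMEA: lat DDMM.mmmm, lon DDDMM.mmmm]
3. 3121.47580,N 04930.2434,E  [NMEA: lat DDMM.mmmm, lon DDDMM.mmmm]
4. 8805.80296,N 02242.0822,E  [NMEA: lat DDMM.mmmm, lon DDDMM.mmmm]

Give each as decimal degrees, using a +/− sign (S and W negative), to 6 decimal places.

1. -0.424678, -119.380417
2. 65.410450, 41.558767
3. 31.357930, 49.504057
4. 88.096716, 22.701370

Point 1:
  φ: 0° + 25/60 + 28.84/3600 = 0 + 0.416667 + 0.008011 = 0.4246778
  S → negative
  Lon: 22′ + 49.5″ = 22.82500′; 119 + 22.82500/60 = 119.3804167
  W ⇒ negate
Point 2:
  Lat: degrees = first 2 digits = 65, minutes = 24.627; 65 + 24.627/60 = 65.4104500
  N → positive
  Longitude: degrees = first 3 digits = 41, minutes = 33.526; 41 + 33.526/60 = 41.5587667
  E ⇒ keep positive
Point 3:
  Lat: degrees = first 2 digits = 31, minutes = 21.4758; 31 + 21.4758/60 = 31.3579300
  N → positive
  Longitude: degrees = first 3 digits = 49, minutes = 30.2434; 49 + 30.2434/60 = 49.5040567
  E ⇒ keep positive
Point 4:
  Lat: degrees = first 2 digits = 88, minutes = 5.80296; 88 + 5.80296/60 = 88.0967160
  N ⇒ keep positive
  Lon: degrees = first 3 digits = 22, minutes = 42.0822; 22 + 42.0822/60 = 22.7013700
  E ⇒ keep positive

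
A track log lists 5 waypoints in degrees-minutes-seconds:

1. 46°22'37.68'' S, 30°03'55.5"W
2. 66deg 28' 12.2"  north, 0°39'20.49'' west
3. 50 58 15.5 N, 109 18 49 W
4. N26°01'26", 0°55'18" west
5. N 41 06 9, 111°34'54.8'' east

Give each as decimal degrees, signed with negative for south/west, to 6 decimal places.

Point 1:
  φ: 46 + 22/60 + 37.68/3600 = 46.3771333
  S ⇒ negate
  Lon: 30 + 3/60 + 55.5/3600 = 30.0654167
  W → negative
Point 2:
  φ: 28′ + 12.2″ = 28.20333′; 66 + 28.20333/60 = 66.4700556
  N ⇒ keep positive
  Longitude: 0° + 39/60 + 20.49/3600 = 0 + 0.650000 + 0.005692 = 0.6556917
  hemisphere W, so the sign is −
Point 3:
  Latitude: 58′ + 15.5″ = 58.25833′; 50 + 58.25833/60 = 50.9709722
  N ⇒ keep positive
  λ: 109° + 18/60 + 49/3600 = 109 + 0.300000 + 0.013611 = 109.3136111
  W → negative
Point 4:
  φ: 1′ + 26″ = 1.43333′; 26 + 1.43333/60 = 26.0238889
  N ⇒ keep positive
  Longitude: 0 + 55/60 + 18/3600 = 0.9216667
  hemisphere W, so the sign is −
Point 5:
  Lat: 41 + 6/60 + 9/3600 = 41.1025000
  N ⇒ keep positive
  Longitude: 111° + 34/60 + 54.8/3600 = 111 + 0.566667 + 0.015222 = 111.5818889
  E ⇒ keep positive

1. -46.377133, -30.065417
2. 66.470056, -0.655692
3. 50.970972, -109.313611
4. 26.023889, -0.921667
5. 41.102500, 111.581889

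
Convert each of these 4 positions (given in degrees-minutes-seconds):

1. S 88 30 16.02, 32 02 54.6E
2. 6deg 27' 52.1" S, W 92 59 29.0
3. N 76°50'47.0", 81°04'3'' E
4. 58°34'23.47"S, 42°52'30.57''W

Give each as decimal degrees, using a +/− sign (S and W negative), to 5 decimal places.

Point 1:
  Latitude: 88° + 30/60 + 16.02/3600 = 88 + 0.500000 + 0.004450 = 88.504450
  S ⇒ negate
  Longitude: 32° + 2/60 + 54.6/3600 = 32 + 0.033333 + 0.015167 = 32.048500
  E → positive
Point 2:
  Latitude: 6° + 27/60 + 52.1/3600 = 6 + 0.450000 + 0.014472 = 6.464472
  S ⇒ negate
  Lon: 92 + 59/60 + 29/3600 = 92.991389
  W → negative
Point 3:
  φ: 76 + 50/60 + 47/3600 = 76.846389
  N → positive
  Lon: 81 + 4/60 + 3/3600 = 81.067500
  E ⇒ keep positive
Point 4:
  Lat: 58 + 34/60 + 23.47/3600 = 58.573186
  S → negative
  Lon: 42° + 52/60 + 30.57/3600 = 42 + 0.866667 + 0.008492 = 42.875158
  W → negative

1. -88.50445, 32.04850
2. -6.46447, -92.99139
3. 76.84639, 81.06750
4. -58.57319, -42.87516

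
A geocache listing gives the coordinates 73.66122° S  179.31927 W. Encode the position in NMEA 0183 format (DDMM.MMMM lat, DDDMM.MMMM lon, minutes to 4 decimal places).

7339.6732,S / 17919.1562,W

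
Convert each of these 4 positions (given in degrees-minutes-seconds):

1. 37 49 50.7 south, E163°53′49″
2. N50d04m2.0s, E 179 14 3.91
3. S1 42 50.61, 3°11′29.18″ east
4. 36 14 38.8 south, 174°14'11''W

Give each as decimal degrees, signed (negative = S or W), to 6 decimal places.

1. -37.830750, 163.896944
2. 50.067222, 179.234419
3. -1.714058, 3.191439
4. -36.244111, -174.236389

Point 1:
  Latitude: 49′ + 50.7″ = 49.84500′; 37 + 49.84500/60 = 37.8307500
  hemisphere S, so the sign is −
  λ: 163 + 53/60 + 49/3600 = 163.8969444
  E → positive
Point 2:
  Latitude: 50° + 4/60 + 2/3600 = 50 + 0.066667 + 0.000556 = 50.0672222
  N → positive
  λ: 14′ + 3.91″ = 14.06517′; 179 + 14.06517/60 = 179.2344194
  E → positive
Point 3:
  Lat: 42′ + 50.61″ = 42.84350′; 1 + 42.84350/60 = 1.7140583
  S ⇒ negate
  Lon: 11′ + 29.18″ = 11.48633′; 3 + 11.48633/60 = 3.1914389
  E → positive
Point 4:
  Latitude: 36° + 14/60 + 38.8/3600 = 36 + 0.233333 + 0.010778 = 36.2441111
  S ⇒ negate
  Longitude: 14′ + 11″ = 14.18333′; 174 + 14.18333/60 = 174.2363889
  W → negative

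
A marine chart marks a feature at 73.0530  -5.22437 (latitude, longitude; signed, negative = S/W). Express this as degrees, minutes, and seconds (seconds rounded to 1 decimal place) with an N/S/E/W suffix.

73°03′10.8″ N, 5°13′27.7″ W

Lat: 0.053000° → 3.18000′; 0.18000 × 60 = 10.800″
Longitude is negative → W; |value| = 5.224370
Lon: 0.224370 × 60 = 13.46220′ → 13′, remainder × 60 = 27.732″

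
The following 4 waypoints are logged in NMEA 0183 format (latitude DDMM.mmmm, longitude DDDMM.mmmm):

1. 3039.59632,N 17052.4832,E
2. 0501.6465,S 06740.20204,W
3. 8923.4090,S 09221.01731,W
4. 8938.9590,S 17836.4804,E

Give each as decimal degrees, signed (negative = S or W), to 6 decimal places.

Point 1:
  Latitude: split at 2 digits → 30° and 39.59632′; 30 + 39.59632/60 = 30.6599387
  N → positive
  λ: split at 3 digits → 170° and 52.4832′; 170 + 52.4832/60 = 170.8747200
  E → positive
Point 2:
  φ: split at 2 digits → 05° and 1.6465′; 5 + 1.6465/60 = 5.0274417
  S → negative
  λ: degrees = first 3 digits = 67, minutes = 40.20204; 67 + 40.20204/60 = 67.6700340
  hemisphere W, so the sign is −
Point 3:
  Lat: degrees = first 2 digits = 89, minutes = 23.409; 89 + 23.409/60 = 89.3901500
  hemisphere S, so the sign is −
  λ: degrees = first 3 digits = 92, minutes = 21.01731; 92 + 21.01731/60 = 92.3502885
  W → negative
Point 4:
  φ: split at 2 digits → 89° and 38.959′; 89 + 38.959/60 = 89.6493167
  S ⇒ negate
  Lon: degrees = first 3 digits = 178, minutes = 36.4804; 178 + 36.4804/60 = 178.6080067
  E ⇒ keep positive

1. 30.659939, 170.874720
2. -5.027442, -67.670034
3. -89.390150, -92.350289
4. -89.649317, 178.608007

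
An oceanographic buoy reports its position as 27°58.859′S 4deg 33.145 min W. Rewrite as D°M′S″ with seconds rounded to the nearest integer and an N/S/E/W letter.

Lat: 58.85900′ → 58′ and 0.85900 × 60 = 51.54″
λ: 33.14500′ → 33′ and 0.14500 × 60 = 8.70″

27°58′52″ S, 4°33′9″ W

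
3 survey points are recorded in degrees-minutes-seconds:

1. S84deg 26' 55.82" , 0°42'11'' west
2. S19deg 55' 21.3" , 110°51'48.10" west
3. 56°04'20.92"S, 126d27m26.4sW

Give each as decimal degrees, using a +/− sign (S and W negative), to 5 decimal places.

1. -84.44884, -0.70306
2. -19.92258, -110.86336
3. -56.07248, -126.45733

Point 1:
  Lat: 26′ + 55.82″ = 26.93033′; 84 + 26.93033/60 = 84.448839
  S ⇒ negate
  Longitude: 0 + 42/60 + 11/3600 = 0.703056
  W ⇒ negate
Point 2:
  φ: 55′ + 21.3″ = 55.35500′; 19 + 55.35500/60 = 19.922583
  hemisphere S, so the sign is −
  Lon: 110 + 51/60 + 48.1/3600 = 110.863361
  W ⇒ negate
Point 3:
  φ: 56° + 4/60 + 20.92/3600 = 56 + 0.066667 + 0.005811 = 56.072478
  hemisphere S, so the sign is −
  Lon: 126 + 27/60 + 26.4/3600 = 126.457333
  W → negative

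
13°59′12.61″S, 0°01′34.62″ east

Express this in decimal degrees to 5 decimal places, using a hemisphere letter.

13.98684° S, 0.02628° E

Lat: 59′ + 12.61″ = 59.21017′; 13 + 59.21017/60 = 13.986836
λ: 0° + 1/60 + 34.62/3600 = 0 + 0.016667 + 0.009617 = 0.026283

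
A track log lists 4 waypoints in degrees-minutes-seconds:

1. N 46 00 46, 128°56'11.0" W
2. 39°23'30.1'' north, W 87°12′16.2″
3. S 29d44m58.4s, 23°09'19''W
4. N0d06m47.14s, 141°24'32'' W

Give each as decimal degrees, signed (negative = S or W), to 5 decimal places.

1. 46.01278, -128.93639
2. 39.39169, -87.20450
3. -29.74956, -23.15528
4. 0.11309, -141.40889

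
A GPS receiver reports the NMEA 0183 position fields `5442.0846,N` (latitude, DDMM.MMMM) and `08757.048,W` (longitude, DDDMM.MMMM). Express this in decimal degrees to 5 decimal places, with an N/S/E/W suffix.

54.70141° N, 87.95080° W

Latitude: degrees = first 2 digits = 54, minutes = 42.0846; 54 + 42.0846/60 = 54.701410
λ: split at 3 digits → 087° and 57.048′; 87 + 57.048/60 = 87.950800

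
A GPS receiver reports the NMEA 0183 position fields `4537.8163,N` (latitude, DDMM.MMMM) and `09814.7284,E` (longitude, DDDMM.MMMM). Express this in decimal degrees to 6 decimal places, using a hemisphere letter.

45.630272° N, 98.245473° E

Lat: degrees = first 2 digits = 45, minutes = 37.8163; 45 + 37.8163/60 = 45.6302717
λ: split at 3 digits → 098° and 14.7284′; 98 + 14.7284/60 = 98.2454733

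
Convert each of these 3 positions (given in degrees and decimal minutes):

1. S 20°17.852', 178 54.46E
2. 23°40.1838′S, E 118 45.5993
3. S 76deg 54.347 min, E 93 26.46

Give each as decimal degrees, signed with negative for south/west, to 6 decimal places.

Point 1:
  Lat: 17.852′ = 0.297533°; total 20.2975333
  S ⇒ negate
  Lon: 54.46′ = 0.907667°; total 178.9076667
  E → positive
Point 2:
  φ: 40.1838′ = 0.669730°; total 23.6697300
  S ⇒ negate
  Lon: 45.5993′ = 0.759988°; total 118.7599883
  E ⇒ keep positive
Point 3:
  Latitude: 76 + 54.347/60 = 76.9057833
  S ⇒ negate
  Lon: 26.46′ = 0.441000°; total 93.4410000
  E → positive

1. -20.297533, 178.907667
2. -23.669730, 118.759988
3. -76.905783, 93.441000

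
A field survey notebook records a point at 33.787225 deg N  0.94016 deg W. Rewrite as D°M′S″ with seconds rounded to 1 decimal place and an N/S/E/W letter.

Lat: 0.787225° → 47.23350′; 0.23350 × 60 = 14.010″
λ: 0.940160 × 60 = 56.40960′ → 56′, remainder × 60 = 24.576″

33°47′14.0″ N, 0°56′24.6″ W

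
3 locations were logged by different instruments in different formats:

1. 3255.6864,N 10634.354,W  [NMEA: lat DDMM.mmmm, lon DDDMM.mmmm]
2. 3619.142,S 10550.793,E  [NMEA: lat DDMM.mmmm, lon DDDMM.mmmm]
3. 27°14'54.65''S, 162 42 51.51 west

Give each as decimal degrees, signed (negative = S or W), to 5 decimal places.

1. 32.92811, -106.57257
2. -36.31903, 105.84655
3. -27.24851, -162.71431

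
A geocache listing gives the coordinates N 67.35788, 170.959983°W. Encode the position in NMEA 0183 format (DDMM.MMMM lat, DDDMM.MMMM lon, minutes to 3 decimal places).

Lat: 67° + 0.357880 × 60 = 67° 21.47280′
Lon: fractional part 0.959983 → 57.59898 minutes

6721.473,N / 17057.599,W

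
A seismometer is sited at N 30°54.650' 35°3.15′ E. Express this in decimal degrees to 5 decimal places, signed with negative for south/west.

Latitude: 54.65′ = 0.910833°; total 30.910833
N ⇒ keep positive
Lon: 3.15′ = 0.052500°; total 35.052500
E ⇒ keep positive

30.91083, 35.05250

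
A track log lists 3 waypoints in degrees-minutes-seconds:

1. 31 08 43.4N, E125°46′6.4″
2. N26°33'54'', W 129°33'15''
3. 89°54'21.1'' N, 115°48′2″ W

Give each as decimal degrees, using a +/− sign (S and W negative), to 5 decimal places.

Point 1:
  Lat: 8′ + 43.4″ = 8.72333′; 31 + 8.72333/60 = 31.145389
  N ⇒ keep positive
  Lon: 125° + 46/60 + 6.4/3600 = 125 + 0.766667 + 0.001778 = 125.768444
  E → positive
Point 2:
  Lat: 33′ + 54″ = 33.90000′; 26 + 33.90000/60 = 26.565000
  N ⇒ keep positive
  λ: 129° + 33/60 + 15/3600 = 129 + 0.550000 + 0.004167 = 129.554167
  W → negative
Point 3:
  Latitude: 89° + 54/60 + 21.1/3600 = 89 + 0.900000 + 0.005861 = 89.905861
  N ⇒ keep positive
  Lon: 115° + 48/60 + 2/3600 = 115 + 0.800000 + 0.000556 = 115.800556
  hemisphere W, so the sign is −

1. 31.14539, 125.76844
2. 26.56500, -129.55417
3. 89.90586, -115.80056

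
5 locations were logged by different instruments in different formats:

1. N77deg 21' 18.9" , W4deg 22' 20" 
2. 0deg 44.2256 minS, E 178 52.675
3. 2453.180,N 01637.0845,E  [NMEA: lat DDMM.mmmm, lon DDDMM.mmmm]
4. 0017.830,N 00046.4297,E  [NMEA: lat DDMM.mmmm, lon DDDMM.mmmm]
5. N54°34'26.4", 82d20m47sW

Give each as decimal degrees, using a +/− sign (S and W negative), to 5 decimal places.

Point 1:
  Latitude: 77 + 21/60 + 18.9/3600 = 77.355250
  N → positive
  Longitude: 4 + 22/60 + 20/3600 = 4.372222
  hemisphere W, so the sign is −
Point 2:
  φ: 44.2256′ = 0.737093°; total 0.737093
  S ⇒ negate
  λ: 178 + 52.675/60 = 178.877917
  E ⇒ keep positive
Point 3:
  φ: degrees = first 2 digits = 24, minutes = 53.18; 24 + 53.18/60 = 24.886333
  N → positive
  λ: degrees = first 3 digits = 16, minutes = 37.0845; 16 + 37.0845/60 = 16.618075
  E → positive
Point 4:
  Lat: degrees = first 2 digits = 0, minutes = 17.83; 0 + 17.83/60 = 0.297167
  N → positive
  Longitude: split at 3 digits → 000° and 46.4297′; 0 + 46.4297/60 = 0.773828
  E ⇒ keep positive
Point 5:
  Latitude: 34′ + 26.4″ = 34.44000′; 54 + 34.44000/60 = 54.574000
  N ⇒ keep positive
  Lon: 82 + 20/60 + 47/3600 = 82.346389
  W ⇒ negate

1. 77.35525, -4.37222
2. -0.73709, 178.87792
3. 24.88633, 16.61808
4. 0.29717, 0.77383
5. 54.57400, -82.34639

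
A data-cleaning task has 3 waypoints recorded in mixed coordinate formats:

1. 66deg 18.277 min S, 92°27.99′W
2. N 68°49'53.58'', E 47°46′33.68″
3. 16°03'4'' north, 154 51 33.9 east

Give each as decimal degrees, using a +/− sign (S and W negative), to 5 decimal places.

Point 1:
  Lat: 18.277′ = 0.304617°; total 66.304617
  S → negative
  λ: 27.99′ = 0.466500°; total 92.466500
  W → negative
Point 2:
  φ: 68 + 49/60 + 53.58/3600 = 68.831550
  N ⇒ keep positive
  λ: 47 + 46/60 + 33.68/3600 = 47.776022
  E ⇒ keep positive
Point 3:
  Latitude: 16 + 3/60 + 4/3600 = 16.051111
  N → positive
  Lon: 51′ + 33.9″ = 51.56500′; 154 + 51.56500/60 = 154.859417
  E ⇒ keep positive

1. -66.30462, -92.46650
2. 68.83155, 47.77602
3. 16.05111, 154.85942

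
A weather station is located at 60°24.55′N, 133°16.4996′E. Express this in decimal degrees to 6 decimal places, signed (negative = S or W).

60.409167, 133.274993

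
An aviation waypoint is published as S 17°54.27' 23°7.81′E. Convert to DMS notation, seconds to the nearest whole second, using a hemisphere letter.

Lat: fractional minutes 0.27000 × 60 = 16.20″
Longitude: fractional minutes 0.81000 × 60 = 48.60″

17°54′16″ S, 23°07′49″ E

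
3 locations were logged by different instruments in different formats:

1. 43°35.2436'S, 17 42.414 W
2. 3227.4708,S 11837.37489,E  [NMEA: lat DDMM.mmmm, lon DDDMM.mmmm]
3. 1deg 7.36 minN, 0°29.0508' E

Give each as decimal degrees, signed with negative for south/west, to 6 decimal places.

1. -43.587393, -17.706900
2. -32.457847, 118.622915
3. 1.122667, 0.484180

Point 1:
  φ: 43 + 35.2436/60 = 43.5873933
  S ⇒ negate
  Lon: 42.414′ = 0.706900°; total 17.7069000
  W ⇒ negate
Point 2:
  Latitude: degrees = first 2 digits = 32, minutes = 27.4708; 32 + 27.4708/60 = 32.4578467
  hemisphere S, so the sign is −
  λ: split at 3 digits → 118° and 37.37489′; 118 + 37.37489/60 = 118.6229148
  E → positive
Point 3:
  Latitude: 7.36′ = 0.122667°; total 1.1226667
  N ⇒ keep positive
  Longitude: 29.0508′ = 0.484180°; total 0.4841800
  E ⇒ keep positive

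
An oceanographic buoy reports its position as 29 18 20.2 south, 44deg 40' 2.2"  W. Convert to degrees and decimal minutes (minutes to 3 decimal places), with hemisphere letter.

29° 18.337′ S, 44° 40.037′ W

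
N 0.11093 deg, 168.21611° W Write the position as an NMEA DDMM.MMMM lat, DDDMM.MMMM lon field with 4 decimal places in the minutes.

0006.6558,N / 16812.9666,W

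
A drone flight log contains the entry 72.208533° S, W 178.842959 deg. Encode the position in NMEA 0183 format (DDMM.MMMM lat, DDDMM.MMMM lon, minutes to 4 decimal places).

φ: minutes = (72.208533 − 72) × 60 = 12.511980
λ: fractional part 0.842959 → 50.577540 minutes

7212.5120,S / 17850.5775,W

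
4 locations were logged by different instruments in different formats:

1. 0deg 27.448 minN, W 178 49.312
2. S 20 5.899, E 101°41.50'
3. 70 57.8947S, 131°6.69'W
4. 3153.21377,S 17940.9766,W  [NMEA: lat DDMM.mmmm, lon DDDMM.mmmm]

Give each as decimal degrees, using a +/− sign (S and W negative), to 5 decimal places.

1. 0.45747, -178.82187
2. -20.09832, 101.69167
3. -70.96491, -131.11150
4. -31.88690, -179.68294

Point 1:
  φ: 27.448′ = 0.457467°; total 0.457467
  N → positive
  Longitude: 49.312′ = 0.821867°; total 178.821867
  hemisphere W, so the sign is −
Point 2:
  Lat: 20 + 5.899/60 = 20.098317
  S ⇒ negate
  Longitude: 41.5′ = 0.691667°; total 101.691667
  E ⇒ keep positive
Point 3:
  Latitude: 57.8947′ = 0.964912°; total 70.964912
  S ⇒ negate
  Lon: 131 + 6.69/60 = 131.111500
  hemisphere W, so the sign is −
Point 4:
  Latitude: degrees = first 2 digits = 31, minutes = 53.21377; 31 + 53.21377/60 = 31.886896
  S → negative
  λ: split at 3 digits → 179° and 40.9766′; 179 + 40.9766/60 = 179.682943
  hemisphere W, so the sign is −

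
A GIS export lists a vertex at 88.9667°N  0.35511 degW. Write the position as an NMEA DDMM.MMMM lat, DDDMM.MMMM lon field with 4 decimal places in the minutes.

φ: minutes = (88.966700 − 88) × 60 = 58.002000
λ: minutes = (0.355110 − 0) × 60 = 21.306600

8858.0020,N / 00021.3066,W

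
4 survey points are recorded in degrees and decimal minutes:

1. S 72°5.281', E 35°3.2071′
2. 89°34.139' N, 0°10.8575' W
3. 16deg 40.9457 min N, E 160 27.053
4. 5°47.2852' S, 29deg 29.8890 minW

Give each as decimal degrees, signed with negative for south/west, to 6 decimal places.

1. -72.088017, 35.053452
2. 89.568983, -0.180958
3. 16.682428, 160.450883
4. -5.788087, -29.498150

Point 1:
  Lat: 5.281′ = 0.088017°; total 72.0880167
  S → negative
  λ: 3.2071′ = 0.053452°; total 35.0534517
  E ⇒ keep positive
Point 2:
  Lat: 34.139′ = 0.568983°; total 89.5689833
  N ⇒ keep positive
  Lon: 0 + 10.8575/60 = 0.1809583
  W → negative
Point 3:
  Latitude: 40.9457′ = 0.682428°; total 16.6824283
  N ⇒ keep positive
  λ: 27.053′ = 0.450883°; total 160.4508833
  E → positive
Point 4:
  Lat: 5 + 47.2852/60 = 5.7880867
  S ⇒ negate
  λ: 29 + 29.889/60 = 29.4981500
  W → negative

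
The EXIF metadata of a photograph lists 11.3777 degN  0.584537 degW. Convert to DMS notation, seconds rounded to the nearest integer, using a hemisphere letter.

11°22′40″ N, 0°35′4″ W

Latitude: whole degrees 11; 22.66200′ → 22′ and 39.72″
Lon: whole degrees 0; 35.07222′ → 35′ and 4.33″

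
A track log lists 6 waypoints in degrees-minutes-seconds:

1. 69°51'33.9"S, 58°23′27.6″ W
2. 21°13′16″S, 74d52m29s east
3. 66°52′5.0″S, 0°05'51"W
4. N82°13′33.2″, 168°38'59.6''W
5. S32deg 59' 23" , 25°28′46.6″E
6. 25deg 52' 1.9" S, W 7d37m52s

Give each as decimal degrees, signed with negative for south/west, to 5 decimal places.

1. -69.85942, -58.39100
2. -21.22111, 74.87472
3. -66.86806, -0.09750
4. 82.22589, -168.64989
5. -32.98972, 25.47961
6. -25.86719, -7.63111

Point 1:
  Latitude: 51′ + 33.9″ = 51.56500′; 69 + 51.56500/60 = 69.859417
  S ⇒ negate
  Longitude: 58° + 23/60 + 27.6/3600 = 58 + 0.383333 + 0.007667 = 58.391000
  W → negative
Point 2:
  φ: 13′ + 16″ = 13.26667′; 21 + 13.26667/60 = 21.221111
  hemisphere S, so the sign is −
  λ: 74° + 52/60 + 29/3600 = 74 + 0.866667 + 0.008056 = 74.874722
  E → positive
Point 3:
  Latitude: 52′ + 5″ = 52.08333′; 66 + 52.08333/60 = 66.868056
  hemisphere S, so the sign is −
  λ: 5′ + 51″ = 5.85000′; 0 + 5.85000/60 = 0.097500
  W → negative
Point 4:
  φ: 13′ + 33.2″ = 13.55333′; 82 + 13.55333/60 = 82.225889
  N → positive
  Lon: 168° + 38/60 + 59.6/3600 = 168 + 0.633333 + 0.016556 = 168.649889
  W ⇒ negate
Point 5:
  Lat: 59′ + 23″ = 59.38333′; 32 + 59.38333/60 = 32.989722
  S ⇒ negate
  Longitude: 25 + 28/60 + 46.6/3600 = 25.479611
  E ⇒ keep positive
Point 6:
  φ: 52′ + 1.9″ = 52.03167′; 25 + 52.03167/60 = 25.867194
  hemisphere S, so the sign is −
  Longitude: 7° + 37/60 + 52/3600 = 7 + 0.616667 + 0.014444 = 7.631111
  W → negative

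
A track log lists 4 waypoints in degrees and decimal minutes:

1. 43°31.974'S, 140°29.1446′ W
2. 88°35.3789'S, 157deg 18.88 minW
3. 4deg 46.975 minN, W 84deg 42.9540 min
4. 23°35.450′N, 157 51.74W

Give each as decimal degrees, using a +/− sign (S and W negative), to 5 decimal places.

1. -43.53290, -140.48574
2. -88.58965, -157.31467
3. 4.78292, -84.71590
4. 23.59083, -157.86233

Point 1:
  Lat: 31.974′ = 0.532900°; total 43.532900
  S ⇒ negate
  Longitude: 29.1446′ = 0.485743°; total 140.485743
  hemisphere W, so the sign is −
Point 2:
  φ: 88 + 35.3789/60 = 88.589648
  hemisphere S, so the sign is −
  λ: 18.88′ = 0.314667°; total 157.314667
  W → negative
Point 3:
  Lat: 46.975′ = 0.782917°; total 4.782917
  N → positive
  Longitude: 84 + 42.954/60 = 84.715900
  hemisphere W, so the sign is −
Point 4:
  φ: 23 + 35.45/60 = 23.590833
  N ⇒ keep positive
  Lon: 51.74′ = 0.862333°; total 157.862333
  W → negative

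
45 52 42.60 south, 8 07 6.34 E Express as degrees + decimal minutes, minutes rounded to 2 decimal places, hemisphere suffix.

45° 52.71′ S, 8° 7.11′ E

Lat: seconds/60 = 0.71000; minutes = 52 + 0.71000 = 52.7100
λ: seconds/60 = 0.10567; minutes = 7 + 0.10567 = 7.1057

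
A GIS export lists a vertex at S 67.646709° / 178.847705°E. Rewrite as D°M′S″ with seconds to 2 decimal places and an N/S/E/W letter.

67°38′48.15″ S, 178°50′51.74″ E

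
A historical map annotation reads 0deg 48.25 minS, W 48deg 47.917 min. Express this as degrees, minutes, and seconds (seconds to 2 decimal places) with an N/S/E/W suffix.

Lat: fractional minutes 0.25000 × 60 = 15.0000″
Lon: fractional minutes 0.91700 × 60 = 55.0200″

0°48′15.00″ S, 48°47′55.02″ W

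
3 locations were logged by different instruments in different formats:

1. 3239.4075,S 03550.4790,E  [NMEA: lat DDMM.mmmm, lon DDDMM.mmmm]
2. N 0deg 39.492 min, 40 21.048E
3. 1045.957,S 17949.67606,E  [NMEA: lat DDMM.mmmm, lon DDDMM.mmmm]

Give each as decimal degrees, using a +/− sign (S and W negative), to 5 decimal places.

Point 1:
  φ: degrees = first 2 digits = 32, minutes = 39.4075; 32 + 39.4075/60 = 32.656792
  S ⇒ negate
  Lon: degrees = first 3 digits = 35, minutes = 50.479; 35 + 50.479/60 = 35.841317
  E ⇒ keep positive
Point 2:
  φ: 0 + 39.492/60 = 0.658200
  N ⇒ keep positive
  Longitude: 21.048′ = 0.350800°; total 40.350800
  E ⇒ keep positive
Point 3:
  Lat: degrees = first 2 digits = 10, minutes = 45.957; 10 + 45.957/60 = 10.765950
  S ⇒ negate
  λ: split at 3 digits → 179° and 49.67606′; 179 + 49.67606/60 = 179.827934
  E → positive

1. -32.65679, 35.84132
2. 0.65820, 40.35080
3. -10.76595, 179.82793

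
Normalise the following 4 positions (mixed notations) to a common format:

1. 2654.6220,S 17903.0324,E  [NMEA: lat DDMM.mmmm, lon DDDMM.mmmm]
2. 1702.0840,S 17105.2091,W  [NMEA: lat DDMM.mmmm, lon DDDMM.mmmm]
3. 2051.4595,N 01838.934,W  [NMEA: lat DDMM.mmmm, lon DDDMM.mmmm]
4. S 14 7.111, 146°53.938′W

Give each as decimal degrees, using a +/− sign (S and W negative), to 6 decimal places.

Point 1:
  Lat: split at 2 digits → 26° and 54.622′; 26 + 54.622/60 = 26.9103667
  S → negative
  Longitude: degrees = first 3 digits = 179, minutes = 3.0324; 179 + 3.0324/60 = 179.0505400
  E ⇒ keep positive
Point 2:
  φ: degrees = first 2 digits = 17, minutes = 2.084; 17 + 2.084/60 = 17.0347333
  hemisphere S, so the sign is −
  λ: split at 3 digits → 171° and 5.2091′; 171 + 5.2091/60 = 171.0868183
  hemisphere W, so the sign is −
Point 3:
  Latitude: split at 2 digits → 20° and 51.4595′; 20 + 51.4595/60 = 20.8576583
  N ⇒ keep positive
  Longitude: split at 3 digits → 018° and 38.934′; 18 + 38.934/60 = 18.6489000
  W → negative
Point 4:
  φ: 7.111′ = 0.118517°; total 14.1185167
  S → negative
  Longitude: 146 + 53.938/60 = 146.8989667
  W → negative

1. -26.910367, 179.050540
2. -17.034733, -171.086818
3. 20.857658, -18.648900
4. -14.118517, -146.898967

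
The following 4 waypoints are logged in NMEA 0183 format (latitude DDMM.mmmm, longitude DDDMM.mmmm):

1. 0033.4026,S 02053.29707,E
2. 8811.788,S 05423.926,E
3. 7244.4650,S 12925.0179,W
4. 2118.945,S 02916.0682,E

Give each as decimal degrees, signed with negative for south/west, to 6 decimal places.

1. -0.556710, 20.888285
2. -88.196467, 54.398767
3. -72.741083, -129.416965
4. -21.315750, 29.267803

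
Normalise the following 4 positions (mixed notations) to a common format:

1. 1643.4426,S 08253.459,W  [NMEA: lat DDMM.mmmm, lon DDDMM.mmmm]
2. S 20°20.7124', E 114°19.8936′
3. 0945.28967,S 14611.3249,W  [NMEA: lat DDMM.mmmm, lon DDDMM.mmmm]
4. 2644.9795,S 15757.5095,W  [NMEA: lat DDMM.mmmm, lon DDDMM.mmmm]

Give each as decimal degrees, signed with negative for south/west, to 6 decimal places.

1. -16.724043, -82.890983
2. -20.345207, 114.331560
3. -9.754828, -146.188748
4. -26.749658, -157.958492

Point 1:
  Latitude: split at 2 digits → 16° and 43.4426′; 16 + 43.4426/60 = 16.7240433
  S → negative
  Longitude: degrees = first 3 digits = 82, minutes = 53.459; 82 + 53.459/60 = 82.8909833
  hemisphere W, so the sign is −
Point 2:
  Lat: 20 + 20.7124/60 = 20.3452067
  S ⇒ negate
  Lon: 19.8936′ = 0.331560°; total 114.3315600
  E → positive
Point 3:
  Latitude: split at 2 digits → 09° and 45.28967′; 9 + 45.28967/60 = 9.7548278
  S → negative
  Lon: degrees = first 3 digits = 146, minutes = 11.3249; 146 + 11.3249/60 = 146.1887483
  W → negative
Point 4:
  φ: degrees = first 2 digits = 26, minutes = 44.9795; 26 + 44.9795/60 = 26.7496583
  S → negative
  λ: split at 3 digits → 157° and 57.5095′; 157 + 57.5095/60 = 157.9584917
  W ⇒ negate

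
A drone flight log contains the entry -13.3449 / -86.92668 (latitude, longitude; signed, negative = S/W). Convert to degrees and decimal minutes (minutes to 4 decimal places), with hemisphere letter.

13° 20.6940′ S, 86° 55.6008′ W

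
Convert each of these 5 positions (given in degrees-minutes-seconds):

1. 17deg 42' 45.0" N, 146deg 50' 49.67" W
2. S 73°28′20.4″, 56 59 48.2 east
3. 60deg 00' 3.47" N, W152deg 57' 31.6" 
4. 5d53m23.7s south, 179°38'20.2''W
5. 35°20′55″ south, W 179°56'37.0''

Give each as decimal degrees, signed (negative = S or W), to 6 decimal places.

Point 1:
  φ: 42′ + 45″ = 42.75000′; 17 + 42.75000/60 = 17.7125000
  N ⇒ keep positive
  λ: 146° + 50/60 + 49.67/3600 = 146 + 0.833333 + 0.013797 = 146.8471306
  W ⇒ negate
Point 2:
  φ: 73° + 28/60 + 20.4/3600 = 73 + 0.466667 + 0.005667 = 73.4723333
  S → negative
  λ: 56 + 59/60 + 48.2/3600 = 56.9967222
  E ⇒ keep positive
Point 3:
  Lat: 60 + 0/60 + 3.47/3600 = 60.0009639
  N ⇒ keep positive
  Longitude: 152° + 57/60 + 31.6/3600 = 152 + 0.950000 + 0.008778 = 152.9587778
  hemisphere W, so the sign is −
Point 4:
  Lat: 5 + 53/60 + 23.7/3600 = 5.8899167
  S → negative
  Lon: 179 + 38/60 + 20.2/3600 = 179.6389444
  W → negative
Point 5:
  φ: 35 + 20/60 + 55/3600 = 35.3486111
  S ⇒ negate
  λ: 56′ + 37″ = 56.61667′; 179 + 56.61667/60 = 179.9436111
  hemisphere W, so the sign is −

1. 17.712500, -146.847131
2. -73.472333, 56.996722
3. 60.000964, -152.958778
4. -5.889917, -179.638944
5. -35.348611, -179.943611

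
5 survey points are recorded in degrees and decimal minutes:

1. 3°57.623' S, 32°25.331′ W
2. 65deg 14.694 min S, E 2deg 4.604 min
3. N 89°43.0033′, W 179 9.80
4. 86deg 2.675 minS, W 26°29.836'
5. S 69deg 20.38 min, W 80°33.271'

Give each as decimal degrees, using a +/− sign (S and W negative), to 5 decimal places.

1. -3.96038, -32.42218
2. -65.24490, 2.07673
3. 89.71672, -179.16333
4. -86.04458, -26.49727
5. -69.33967, -80.55452

Point 1:
  Latitude: 57.623′ = 0.960383°; total 3.960383
  S ⇒ negate
  λ: 25.331′ = 0.422183°; total 32.422183
  W → negative
Point 2:
  Lat: 65 + 14.694/60 = 65.244900
  S ⇒ negate
  Lon: 4.604′ = 0.076733°; total 2.076733
  E ⇒ keep positive
Point 3:
  φ: 43.0033′ = 0.716722°; total 89.716722
  N ⇒ keep positive
  Lon: 179 + 9.8/60 = 179.163333
  W ⇒ negate
Point 4:
  Lat: 2.675′ = 0.044583°; total 86.044583
  S ⇒ negate
  Lon: 26 + 29.836/60 = 26.497267
  W ⇒ negate
Point 5:
  Lat: 20.38′ = 0.339667°; total 69.339667
  S ⇒ negate
  Longitude: 80 + 33.271/60 = 80.554517
  W ⇒ negate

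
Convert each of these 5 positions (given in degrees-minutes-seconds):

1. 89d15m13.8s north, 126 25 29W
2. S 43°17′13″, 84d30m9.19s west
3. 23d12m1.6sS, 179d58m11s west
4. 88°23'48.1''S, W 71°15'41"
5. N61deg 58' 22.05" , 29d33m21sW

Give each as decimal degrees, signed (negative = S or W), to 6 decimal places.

1. 89.253833, -126.424722
2. -43.286944, -84.502553
3. -23.200444, -179.969722
4. -88.396694, -71.261389
5. 61.972792, -29.555833

Point 1:
  Latitude: 15′ + 13.8″ = 15.23000′; 89 + 15.23000/60 = 89.2538333
  N ⇒ keep positive
  λ: 126° + 25/60 + 29/3600 = 126 + 0.416667 + 0.008056 = 126.4247222
  W ⇒ negate
Point 2:
  φ: 43 + 17/60 + 13/3600 = 43.2869444
  hemisphere S, so the sign is −
  Lon: 84° + 30/60 + 9.19/3600 = 84 + 0.500000 + 0.002553 = 84.5025528
  hemisphere W, so the sign is −
Point 3:
  φ: 23° + 12/60 + 1.6/3600 = 23 + 0.200000 + 0.000444 = 23.2004444
  hemisphere S, so the sign is −
  Longitude: 58′ + 11″ = 58.18333′; 179 + 58.18333/60 = 179.9697222
  hemisphere W, so the sign is −
Point 4:
  Latitude: 88 + 23/60 + 48.1/3600 = 88.3966944
  S → negative
  Lon: 71° + 15/60 + 41/3600 = 71 + 0.250000 + 0.011389 = 71.2613889
  W → negative
Point 5:
  Lat: 61° + 58/60 + 22.05/3600 = 61 + 0.966667 + 0.006125 = 61.9727917
  N → positive
  Lon: 33′ + 21″ = 33.35000′; 29 + 33.35000/60 = 29.5558333
  hemisphere W, so the sign is −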